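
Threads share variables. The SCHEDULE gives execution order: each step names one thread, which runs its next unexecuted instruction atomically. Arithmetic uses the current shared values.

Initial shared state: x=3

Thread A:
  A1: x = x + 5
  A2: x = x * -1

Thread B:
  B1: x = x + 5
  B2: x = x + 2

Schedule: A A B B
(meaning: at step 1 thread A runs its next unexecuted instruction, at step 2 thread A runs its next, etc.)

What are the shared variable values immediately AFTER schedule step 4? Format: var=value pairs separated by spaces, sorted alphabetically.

Step 1: thread A executes A1 (x = x + 5). Shared: x=8. PCs: A@1 B@0
Step 2: thread A executes A2 (x = x * -1). Shared: x=-8. PCs: A@2 B@0
Step 3: thread B executes B1 (x = x + 5). Shared: x=-3. PCs: A@2 B@1
Step 4: thread B executes B2 (x = x + 2). Shared: x=-1. PCs: A@2 B@2

Answer: x=-1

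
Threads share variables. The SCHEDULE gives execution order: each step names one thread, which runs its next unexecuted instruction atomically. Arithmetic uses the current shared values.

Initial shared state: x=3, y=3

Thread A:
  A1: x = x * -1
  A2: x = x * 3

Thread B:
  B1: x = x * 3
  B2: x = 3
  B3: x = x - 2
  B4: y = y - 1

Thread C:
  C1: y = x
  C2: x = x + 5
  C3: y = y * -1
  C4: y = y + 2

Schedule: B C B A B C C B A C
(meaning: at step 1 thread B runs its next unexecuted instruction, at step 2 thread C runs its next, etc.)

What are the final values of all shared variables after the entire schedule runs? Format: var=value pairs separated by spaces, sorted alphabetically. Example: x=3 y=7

Step 1: thread B executes B1 (x = x * 3). Shared: x=9 y=3. PCs: A@0 B@1 C@0
Step 2: thread C executes C1 (y = x). Shared: x=9 y=9. PCs: A@0 B@1 C@1
Step 3: thread B executes B2 (x = 3). Shared: x=3 y=9. PCs: A@0 B@2 C@1
Step 4: thread A executes A1 (x = x * -1). Shared: x=-3 y=9. PCs: A@1 B@2 C@1
Step 5: thread B executes B3 (x = x - 2). Shared: x=-5 y=9. PCs: A@1 B@3 C@1
Step 6: thread C executes C2 (x = x + 5). Shared: x=0 y=9. PCs: A@1 B@3 C@2
Step 7: thread C executes C3 (y = y * -1). Shared: x=0 y=-9. PCs: A@1 B@3 C@3
Step 8: thread B executes B4 (y = y - 1). Shared: x=0 y=-10. PCs: A@1 B@4 C@3
Step 9: thread A executes A2 (x = x * 3). Shared: x=0 y=-10. PCs: A@2 B@4 C@3
Step 10: thread C executes C4 (y = y + 2). Shared: x=0 y=-8. PCs: A@2 B@4 C@4

Answer: x=0 y=-8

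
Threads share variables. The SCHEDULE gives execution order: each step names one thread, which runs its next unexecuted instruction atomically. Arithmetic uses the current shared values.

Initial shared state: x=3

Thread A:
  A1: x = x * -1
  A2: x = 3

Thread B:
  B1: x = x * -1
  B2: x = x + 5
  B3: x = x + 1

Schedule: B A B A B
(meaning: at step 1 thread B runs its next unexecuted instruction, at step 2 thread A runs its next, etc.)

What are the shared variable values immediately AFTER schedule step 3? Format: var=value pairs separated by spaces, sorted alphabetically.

Answer: x=8

Derivation:
Step 1: thread B executes B1 (x = x * -1). Shared: x=-3. PCs: A@0 B@1
Step 2: thread A executes A1 (x = x * -1). Shared: x=3. PCs: A@1 B@1
Step 3: thread B executes B2 (x = x + 5). Shared: x=8. PCs: A@1 B@2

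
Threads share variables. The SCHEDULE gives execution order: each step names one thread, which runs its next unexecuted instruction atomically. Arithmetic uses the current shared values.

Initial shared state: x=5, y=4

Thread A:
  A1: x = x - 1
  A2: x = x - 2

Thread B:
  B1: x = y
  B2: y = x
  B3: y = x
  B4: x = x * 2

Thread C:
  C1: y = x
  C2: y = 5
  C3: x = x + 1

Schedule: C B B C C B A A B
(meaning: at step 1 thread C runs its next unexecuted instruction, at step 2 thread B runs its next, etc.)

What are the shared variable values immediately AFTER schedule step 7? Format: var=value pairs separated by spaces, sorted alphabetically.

Answer: x=5 y=6

Derivation:
Step 1: thread C executes C1 (y = x). Shared: x=5 y=5. PCs: A@0 B@0 C@1
Step 2: thread B executes B1 (x = y). Shared: x=5 y=5. PCs: A@0 B@1 C@1
Step 3: thread B executes B2 (y = x). Shared: x=5 y=5. PCs: A@0 B@2 C@1
Step 4: thread C executes C2 (y = 5). Shared: x=5 y=5. PCs: A@0 B@2 C@2
Step 5: thread C executes C3 (x = x + 1). Shared: x=6 y=5. PCs: A@0 B@2 C@3
Step 6: thread B executes B3 (y = x). Shared: x=6 y=6. PCs: A@0 B@3 C@3
Step 7: thread A executes A1 (x = x - 1). Shared: x=5 y=6. PCs: A@1 B@3 C@3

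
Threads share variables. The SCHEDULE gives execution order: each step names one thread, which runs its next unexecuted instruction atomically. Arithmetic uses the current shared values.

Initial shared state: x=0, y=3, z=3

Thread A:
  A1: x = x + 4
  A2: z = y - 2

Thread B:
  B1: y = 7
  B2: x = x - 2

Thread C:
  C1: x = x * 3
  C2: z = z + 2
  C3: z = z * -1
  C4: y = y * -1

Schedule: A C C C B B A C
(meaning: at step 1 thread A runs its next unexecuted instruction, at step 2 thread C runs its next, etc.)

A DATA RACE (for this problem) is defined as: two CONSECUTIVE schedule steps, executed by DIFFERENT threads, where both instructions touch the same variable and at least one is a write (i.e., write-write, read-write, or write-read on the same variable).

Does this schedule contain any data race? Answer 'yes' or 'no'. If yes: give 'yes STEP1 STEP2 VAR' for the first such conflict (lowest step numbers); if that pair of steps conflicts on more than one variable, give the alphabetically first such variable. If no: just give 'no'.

Steps 1,2: A(x = x + 4) vs C(x = x * 3). RACE on x (W-W).
Steps 2,3: same thread (C). No race.
Steps 3,4: same thread (C). No race.
Steps 4,5: C(r=z,w=z) vs B(r=-,w=y). No conflict.
Steps 5,6: same thread (B). No race.
Steps 6,7: B(r=x,w=x) vs A(r=y,w=z). No conflict.
Steps 7,8: A(z = y - 2) vs C(y = y * -1). RACE on y (R-W).
First conflict at steps 1,2.

Answer: yes 1 2 x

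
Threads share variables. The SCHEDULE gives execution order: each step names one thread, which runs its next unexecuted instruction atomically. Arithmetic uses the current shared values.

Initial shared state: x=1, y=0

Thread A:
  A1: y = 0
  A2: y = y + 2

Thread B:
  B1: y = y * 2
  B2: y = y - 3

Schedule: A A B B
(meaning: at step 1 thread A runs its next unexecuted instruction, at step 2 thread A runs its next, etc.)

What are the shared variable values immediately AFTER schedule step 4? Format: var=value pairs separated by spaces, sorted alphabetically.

Answer: x=1 y=1

Derivation:
Step 1: thread A executes A1 (y = 0). Shared: x=1 y=0. PCs: A@1 B@0
Step 2: thread A executes A2 (y = y + 2). Shared: x=1 y=2. PCs: A@2 B@0
Step 3: thread B executes B1 (y = y * 2). Shared: x=1 y=4. PCs: A@2 B@1
Step 4: thread B executes B2 (y = y - 3). Shared: x=1 y=1. PCs: A@2 B@2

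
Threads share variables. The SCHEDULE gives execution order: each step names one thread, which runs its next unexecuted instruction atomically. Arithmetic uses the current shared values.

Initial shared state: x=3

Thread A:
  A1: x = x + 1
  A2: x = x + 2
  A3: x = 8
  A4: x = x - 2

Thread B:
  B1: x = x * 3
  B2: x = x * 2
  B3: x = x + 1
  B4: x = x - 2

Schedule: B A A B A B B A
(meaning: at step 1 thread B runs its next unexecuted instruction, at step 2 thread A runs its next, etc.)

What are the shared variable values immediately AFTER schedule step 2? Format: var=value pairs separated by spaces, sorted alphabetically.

Step 1: thread B executes B1 (x = x * 3). Shared: x=9. PCs: A@0 B@1
Step 2: thread A executes A1 (x = x + 1). Shared: x=10. PCs: A@1 B@1

Answer: x=10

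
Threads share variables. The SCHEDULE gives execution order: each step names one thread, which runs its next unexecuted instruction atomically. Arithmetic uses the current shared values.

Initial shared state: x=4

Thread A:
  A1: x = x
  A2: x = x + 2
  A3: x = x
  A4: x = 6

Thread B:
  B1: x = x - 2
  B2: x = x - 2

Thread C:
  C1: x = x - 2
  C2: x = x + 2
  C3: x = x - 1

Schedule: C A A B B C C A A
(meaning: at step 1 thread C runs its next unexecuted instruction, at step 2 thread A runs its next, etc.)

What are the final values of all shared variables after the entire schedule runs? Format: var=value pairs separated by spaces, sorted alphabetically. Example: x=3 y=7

Step 1: thread C executes C1 (x = x - 2). Shared: x=2. PCs: A@0 B@0 C@1
Step 2: thread A executes A1 (x = x). Shared: x=2. PCs: A@1 B@0 C@1
Step 3: thread A executes A2 (x = x + 2). Shared: x=4. PCs: A@2 B@0 C@1
Step 4: thread B executes B1 (x = x - 2). Shared: x=2. PCs: A@2 B@1 C@1
Step 5: thread B executes B2 (x = x - 2). Shared: x=0. PCs: A@2 B@2 C@1
Step 6: thread C executes C2 (x = x + 2). Shared: x=2. PCs: A@2 B@2 C@2
Step 7: thread C executes C3 (x = x - 1). Shared: x=1. PCs: A@2 B@2 C@3
Step 8: thread A executes A3 (x = x). Shared: x=1. PCs: A@3 B@2 C@3
Step 9: thread A executes A4 (x = 6). Shared: x=6. PCs: A@4 B@2 C@3

Answer: x=6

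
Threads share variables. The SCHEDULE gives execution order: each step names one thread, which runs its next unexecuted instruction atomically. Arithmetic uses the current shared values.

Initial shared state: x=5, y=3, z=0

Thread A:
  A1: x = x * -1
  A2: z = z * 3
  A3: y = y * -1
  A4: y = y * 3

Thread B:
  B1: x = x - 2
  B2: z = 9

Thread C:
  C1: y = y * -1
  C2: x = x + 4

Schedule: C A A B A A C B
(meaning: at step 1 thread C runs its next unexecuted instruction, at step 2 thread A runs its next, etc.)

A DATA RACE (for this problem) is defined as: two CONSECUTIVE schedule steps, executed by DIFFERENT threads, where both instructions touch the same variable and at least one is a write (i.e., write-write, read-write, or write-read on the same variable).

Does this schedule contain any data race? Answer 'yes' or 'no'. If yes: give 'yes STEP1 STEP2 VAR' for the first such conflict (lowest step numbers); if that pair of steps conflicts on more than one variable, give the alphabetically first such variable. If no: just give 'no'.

Answer: no

Derivation:
Steps 1,2: C(r=y,w=y) vs A(r=x,w=x). No conflict.
Steps 2,3: same thread (A). No race.
Steps 3,4: A(r=z,w=z) vs B(r=x,w=x). No conflict.
Steps 4,5: B(r=x,w=x) vs A(r=y,w=y). No conflict.
Steps 5,6: same thread (A). No race.
Steps 6,7: A(r=y,w=y) vs C(r=x,w=x). No conflict.
Steps 7,8: C(r=x,w=x) vs B(r=-,w=z). No conflict.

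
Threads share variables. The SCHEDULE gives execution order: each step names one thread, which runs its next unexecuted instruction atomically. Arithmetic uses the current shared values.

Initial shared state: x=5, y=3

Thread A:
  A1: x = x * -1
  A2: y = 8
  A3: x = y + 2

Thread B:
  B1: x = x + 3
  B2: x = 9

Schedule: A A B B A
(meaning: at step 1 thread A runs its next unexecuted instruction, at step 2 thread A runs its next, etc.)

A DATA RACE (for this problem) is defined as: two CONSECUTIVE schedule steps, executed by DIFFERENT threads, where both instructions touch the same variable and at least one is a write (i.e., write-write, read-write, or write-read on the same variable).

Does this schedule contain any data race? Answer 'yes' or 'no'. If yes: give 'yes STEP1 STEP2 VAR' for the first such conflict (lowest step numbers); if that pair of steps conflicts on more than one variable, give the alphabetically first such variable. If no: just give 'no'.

Answer: yes 4 5 x

Derivation:
Steps 1,2: same thread (A). No race.
Steps 2,3: A(r=-,w=y) vs B(r=x,w=x). No conflict.
Steps 3,4: same thread (B). No race.
Steps 4,5: B(x = 9) vs A(x = y + 2). RACE on x (W-W).
First conflict at steps 4,5.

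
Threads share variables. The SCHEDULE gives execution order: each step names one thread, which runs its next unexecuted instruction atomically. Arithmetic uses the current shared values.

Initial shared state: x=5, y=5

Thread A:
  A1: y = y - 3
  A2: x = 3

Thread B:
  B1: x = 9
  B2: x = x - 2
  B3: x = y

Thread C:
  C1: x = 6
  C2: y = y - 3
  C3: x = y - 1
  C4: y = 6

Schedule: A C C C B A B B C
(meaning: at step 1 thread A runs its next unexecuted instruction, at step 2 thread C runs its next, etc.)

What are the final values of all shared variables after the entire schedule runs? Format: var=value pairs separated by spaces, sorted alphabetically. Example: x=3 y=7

Step 1: thread A executes A1 (y = y - 3). Shared: x=5 y=2. PCs: A@1 B@0 C@0
Step 2: thread C executes C1 (x = 6). Shared: x=6 y=2. PCs: A@1 B@0 C@1
Step 3: thread C executes C2 (y = y - 3). Shared: x=6 y=-1. PCs: A@1 B@0 C@2
Step 4: thread C executes C3 (x = y - 1). Shared: x=-2 y=-1. PCs: A@1 B@0 C@3
Step 5: thread B executes B1 (x = 9). Shared: x=9 y=-1. PCs: A@1 B@1 C@3
Step 6: thread A executes A2 (x = 3). Shared: x=3 y=-1. PCs: A@2 B@1 C@3
Step 7: thread B executes B2 (x = x - 2). Shared: x=1 y=-1. PCs: A@2 B@2 C@3
Step 8: thread B executes B3 (x = y). Shared: x=-1 y=-1. PCs: A@2 B@3 C@3
Step 9: thread C executes C4 (y = 6). Shared: x=-1 y=6. PCs: A@2 B@3 C@4

Answer: x=-1 y=6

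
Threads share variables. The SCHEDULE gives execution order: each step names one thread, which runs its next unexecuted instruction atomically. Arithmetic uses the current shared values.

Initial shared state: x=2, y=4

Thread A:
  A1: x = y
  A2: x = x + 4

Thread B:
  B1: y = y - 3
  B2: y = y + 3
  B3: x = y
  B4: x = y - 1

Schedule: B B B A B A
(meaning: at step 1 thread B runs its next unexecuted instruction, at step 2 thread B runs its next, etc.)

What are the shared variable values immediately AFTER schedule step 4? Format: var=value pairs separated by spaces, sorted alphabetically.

Step 1: thread B executes B1 (y = y - 3). Shared: x=2 y=1. PCs: A@0 B@1
Step 2: thread B executes B2 (y = y + 3). Shared: x=2 y=4. PCs: A@0 B@2
Step 3: thread B executes B3 (x = y). Shared: x=4 y=4. PCs: A@0 B@3
Step 4: thread A executes A1 (x = y). Shared: x=4 y=4. PCs: A@1 B@3

Answer: x=4 y=4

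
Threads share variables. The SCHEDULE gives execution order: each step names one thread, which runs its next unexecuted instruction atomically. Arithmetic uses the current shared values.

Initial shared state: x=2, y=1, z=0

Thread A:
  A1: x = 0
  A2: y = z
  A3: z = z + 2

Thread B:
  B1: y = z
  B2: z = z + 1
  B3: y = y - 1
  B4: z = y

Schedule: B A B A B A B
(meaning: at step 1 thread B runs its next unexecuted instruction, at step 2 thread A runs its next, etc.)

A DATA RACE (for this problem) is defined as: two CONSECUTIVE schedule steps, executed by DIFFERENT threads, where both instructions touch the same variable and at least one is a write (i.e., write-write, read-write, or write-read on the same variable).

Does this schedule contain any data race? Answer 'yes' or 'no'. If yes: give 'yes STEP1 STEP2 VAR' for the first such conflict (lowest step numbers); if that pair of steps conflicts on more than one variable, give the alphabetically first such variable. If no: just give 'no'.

Answer: yes 3 4 z

Derivation:
Steps 1,2: B(r=z,w=y) vs A(r=-,w=x). No conflict.
Steps 2,3: A(r=-,w=x) vs B(r=z,w=z). No conflict.
Steps 3,4: B(z = z + 1) vs A(y = z). RACE on z (W-R).
Steps 4,5: A(y = z) vs B(y = y - 1). RACE on y (W-W).
Steps 5,6: B(r=y,w=y) vs A(r=z,w=z). No conflict.
Steps 6,7: A(z = z + 2) vs B(z = y). RACE on z (W-W).
First conflict at steps 3,4.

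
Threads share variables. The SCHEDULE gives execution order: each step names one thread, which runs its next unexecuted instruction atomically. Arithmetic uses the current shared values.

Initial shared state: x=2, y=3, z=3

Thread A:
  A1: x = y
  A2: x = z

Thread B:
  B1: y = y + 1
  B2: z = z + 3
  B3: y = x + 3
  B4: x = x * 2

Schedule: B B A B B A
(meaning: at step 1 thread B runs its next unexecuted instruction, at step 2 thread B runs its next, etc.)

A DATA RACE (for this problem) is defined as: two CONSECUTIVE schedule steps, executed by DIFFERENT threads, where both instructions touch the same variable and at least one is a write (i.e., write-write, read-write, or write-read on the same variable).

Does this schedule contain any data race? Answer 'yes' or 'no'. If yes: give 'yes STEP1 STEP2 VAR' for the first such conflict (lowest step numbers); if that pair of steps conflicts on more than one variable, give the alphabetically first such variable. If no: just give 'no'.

Answer: yes 3 4 x

Derivation:
Steps 1,2: same thread (B). No race.
Steps 2,3: B(r=z,w=z) vs A(r=y,w=x). No conflict.
Steps 3,4: A(x = y) vs B(y = x + 3). RACE on x (W-R), y (R-W). Multiple vars; alphabetically first is x.
Steps 4,5: same thread (B). No race.
Steps 5,6: B(x = x * 2) vs A(x = z). RACE on x (W-W).
First conflict at steps 3,4.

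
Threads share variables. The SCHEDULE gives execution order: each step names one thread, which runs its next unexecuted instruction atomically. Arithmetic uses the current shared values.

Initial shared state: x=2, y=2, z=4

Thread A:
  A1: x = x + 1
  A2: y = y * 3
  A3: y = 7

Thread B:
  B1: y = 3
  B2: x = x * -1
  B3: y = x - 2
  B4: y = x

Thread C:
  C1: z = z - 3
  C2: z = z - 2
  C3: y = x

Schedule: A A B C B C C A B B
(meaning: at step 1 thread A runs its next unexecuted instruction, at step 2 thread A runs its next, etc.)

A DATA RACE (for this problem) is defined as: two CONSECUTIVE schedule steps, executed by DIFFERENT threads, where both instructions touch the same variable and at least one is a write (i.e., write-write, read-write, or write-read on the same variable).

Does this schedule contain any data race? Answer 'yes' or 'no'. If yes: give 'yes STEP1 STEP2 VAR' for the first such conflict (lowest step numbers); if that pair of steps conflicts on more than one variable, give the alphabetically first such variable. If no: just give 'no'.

Answer: yes 2 3 y

Derivation:
Steps 1,2: same thread (A). No race.
Steps 2,3: A(y = y * 3) vs B(y = 3). RACE on y (W-W).
Steps 3,4: B(r=-,w=y) vs C(r=z,w=z). No conflict.
Steps 4,5: C(r=z,w=z) vs B(r=x,w=x). No conflict.
Steps 5,6: B(r=x,w=x) vs C(r=z,w=z). No conflict.
Steps 6,7: same thread (C). No race.
Steps 7,8: C(y = x) vs A(y = 7). RACE on y (W-W).
Steps 8,9: A(y = 7) vs B(y = x - 2). RACE on y (W-W).
Steps 9,10: same thread (B). No race.
First conflict at steps 2,3.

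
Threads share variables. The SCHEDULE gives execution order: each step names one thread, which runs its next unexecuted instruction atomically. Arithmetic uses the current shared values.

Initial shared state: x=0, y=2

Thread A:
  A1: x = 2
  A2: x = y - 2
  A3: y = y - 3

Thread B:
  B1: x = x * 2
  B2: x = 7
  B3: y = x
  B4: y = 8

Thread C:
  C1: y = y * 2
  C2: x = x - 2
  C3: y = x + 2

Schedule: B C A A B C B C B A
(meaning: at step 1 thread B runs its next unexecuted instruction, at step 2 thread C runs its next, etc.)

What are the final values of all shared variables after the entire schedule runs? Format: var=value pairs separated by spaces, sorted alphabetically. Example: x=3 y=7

Step 1: thread B executes B1 (x = x * 2). Shared: x=0 y=2. PCs: A@0 B@1 C@0
Step 2: thread C executes C1 (y = y * 2). Shared: x=0 y=4. PCs: A@0 B@1 C@1
Step 3: thread A executes A1 (x = 2). Shared: x=2 y=4. PCs: A@1 B@1 C@1
Step 4: thread A executes A2 (x = y - 2). Shared: x=2 y=4. PCs: A@2 B@1 C@1
Step 5: thread B executes B2 (x = 7). Shared: x=7 y=4. PCs: A@2 B@2 C@1
Step 6: thread C executes C2 (x = x - 2). Shared: x=5 y=4. PCs: A@2 B@2 C@2
Step 7: thread B executes B3 (y = x). Shared: x=5 y=5. PCs: A@2 B@3 C@2
Step 8: thread C executes C3 (y = x + 2). Shared: x=5 y=7. PCs: A@2 B@3 C@3
Step 9: thread B executes B4 (y = 8). Shared: x=5 y=8. PCs: A@2 B@4 C@3
Step 10: thread A executes A3 (y = y - 3). Shared: x=5 y=5. PCs: A@3 B@4 C@3

Answer: x=5 y=5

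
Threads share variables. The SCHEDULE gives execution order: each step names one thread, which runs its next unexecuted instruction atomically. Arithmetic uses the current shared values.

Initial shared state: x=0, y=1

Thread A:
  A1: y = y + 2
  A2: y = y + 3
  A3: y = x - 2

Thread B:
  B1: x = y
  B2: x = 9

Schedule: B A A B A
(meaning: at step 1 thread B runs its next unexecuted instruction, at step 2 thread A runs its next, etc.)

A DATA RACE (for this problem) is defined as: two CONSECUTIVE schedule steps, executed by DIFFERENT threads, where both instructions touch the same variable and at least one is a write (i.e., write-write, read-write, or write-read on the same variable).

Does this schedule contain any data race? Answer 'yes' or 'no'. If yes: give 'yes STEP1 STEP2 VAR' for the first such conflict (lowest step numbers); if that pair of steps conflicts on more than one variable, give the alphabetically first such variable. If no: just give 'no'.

Answer: yes 1 2 y

Derivation:
Steps 1,2: B(x = y) vs A(y = y + 2). RACE on y (R-W).
Steps 2,3: same thread (A). No race.
Steps 3,4: A(r=y,w=y) vs B(r=-,w=x). No conflict.
Steps 4,5: B(x = 9) vs A(y = x - 2). RACE on x (W-R).
First conflict at steps 1,2.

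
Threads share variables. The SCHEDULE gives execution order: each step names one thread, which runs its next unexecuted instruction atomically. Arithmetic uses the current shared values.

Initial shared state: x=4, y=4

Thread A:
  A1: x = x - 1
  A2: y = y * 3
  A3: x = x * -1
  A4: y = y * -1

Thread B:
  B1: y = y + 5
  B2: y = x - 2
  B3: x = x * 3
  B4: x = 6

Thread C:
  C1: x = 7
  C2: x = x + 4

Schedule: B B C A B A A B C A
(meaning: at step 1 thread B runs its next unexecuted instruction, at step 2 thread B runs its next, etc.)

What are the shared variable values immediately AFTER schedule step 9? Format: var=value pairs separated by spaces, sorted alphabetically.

Step 1: thread B executes B1 (y = y + 5). Shared: x=4 y=9. PCs: A@0 B@1 C@0
Step 2: thread B executes B2 (y = x - 2). Shared: x=4 y=2. PCs: A@0 B@2 C@0
Step 3: thread C executes C1 (x = 7). Shared: x=7 y=2. PCs: A@0 B@2 C@1
Step 4: thread A executes A1 (x = x - 1). Shared: x=6 y=2. PCs: A@1 B@2 C@1
Step 5: thread B executes B3 (x = x * 3). Shared: x=18 y=2. PCs: A@1 B@3 C@1
Step 6: thread A executes A2 (y = y * 3). Shared: x=18 y=6. PCs: A@2 B@3 C@1
Step 7: thread A executes A3 (x = x * -1). Shared: x=-18 y=6. PCs: A@3 B@3 C@1
Step 8: thread B executes B4 (x = 6). Shared: x=6 y=6. PCs: A@3 B@4 C@1
Step 9: thread C executes C2 (x = x + 4). Shared: x=10 y=6. PCs: A@3 B@4 C@2

Answer: x=10 y=6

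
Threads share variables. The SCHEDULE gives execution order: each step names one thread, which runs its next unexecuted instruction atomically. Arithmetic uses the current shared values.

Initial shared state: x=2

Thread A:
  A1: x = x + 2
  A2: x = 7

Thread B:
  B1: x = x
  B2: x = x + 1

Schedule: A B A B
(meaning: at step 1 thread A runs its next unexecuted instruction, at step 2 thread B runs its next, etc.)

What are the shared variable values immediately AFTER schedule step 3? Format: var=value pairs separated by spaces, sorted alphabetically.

Step 1: thread A executes A1 (x = x + 2). Shared: x=4. PCs: A@1 B@0
Step 2: thread B executes B1 (x = x). Shared: x=4. PCs: A@1 B@1
Step 3: thread A executes A2 (x = 7). Shared: x=7. PCs: A@2 B@1

Answer: x=7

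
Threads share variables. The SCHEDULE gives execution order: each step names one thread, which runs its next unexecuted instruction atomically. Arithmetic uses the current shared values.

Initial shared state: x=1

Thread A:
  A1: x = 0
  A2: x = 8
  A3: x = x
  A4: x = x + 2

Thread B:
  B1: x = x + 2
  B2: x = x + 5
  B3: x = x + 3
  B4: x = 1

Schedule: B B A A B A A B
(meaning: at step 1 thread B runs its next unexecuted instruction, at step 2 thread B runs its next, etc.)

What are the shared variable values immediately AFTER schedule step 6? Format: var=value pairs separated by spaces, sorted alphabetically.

Answer: x=11

Derivation:
Step 1: thread B executes B1 (x = x + 2). Shared: x=3. PCs: A@0 B@1
Step 2: thread B executes B2 (x = x + 5). Shared: x=8. PCs: A@0 B@2
Step 3: thread A executes A1 (x = 0). Shared: x=0. PCs: A@1 B@2
Step 4: thread A executes A2 (x = 8). Shared: x=8. PCs: A@2 B@2
Step 5: thread B executes B3 (x = x + 3). Shared: x=11. PCs: A@2 B@3
Step 6: thread A executes A3 (x = x). Shared: x=11. PCs: A@3 B@3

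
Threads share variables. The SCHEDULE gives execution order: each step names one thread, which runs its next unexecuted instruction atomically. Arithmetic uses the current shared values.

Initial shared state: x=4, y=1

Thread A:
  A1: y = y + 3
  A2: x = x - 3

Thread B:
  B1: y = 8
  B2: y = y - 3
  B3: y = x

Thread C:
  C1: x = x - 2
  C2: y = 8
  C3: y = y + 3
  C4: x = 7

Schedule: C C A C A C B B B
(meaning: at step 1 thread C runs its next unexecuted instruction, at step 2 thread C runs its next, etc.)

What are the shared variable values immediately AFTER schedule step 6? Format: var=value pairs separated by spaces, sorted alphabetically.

Step 1: thread C executes C1 (x = x - 2). Shared: x=2 y=1. PCs: A@0 B@0 C@1
Step 2: thread C executes C2 (y = 8). Shared: x=2 y=8. PCs: A@0 B@0 C@2
Step 3: thread A executes A1 (y = y + 3). Shared: x=2 y=11. PCs: A@1 B@0 C@2
Step 4: thread C executes C3 (y = y + 3). Shared: x=2 y=14. PCs: A@1 B@0 C@3
Step 5: thread A executes A2 (x = x - 3). Shared: x=-1 y=14. PCs: A@2 B@0 C@3
Step 6: thread C executes C4 (x = 7). Shared: x=7 y=14. PCs: A@2 B@0 C@4

Answer: x=7 y=14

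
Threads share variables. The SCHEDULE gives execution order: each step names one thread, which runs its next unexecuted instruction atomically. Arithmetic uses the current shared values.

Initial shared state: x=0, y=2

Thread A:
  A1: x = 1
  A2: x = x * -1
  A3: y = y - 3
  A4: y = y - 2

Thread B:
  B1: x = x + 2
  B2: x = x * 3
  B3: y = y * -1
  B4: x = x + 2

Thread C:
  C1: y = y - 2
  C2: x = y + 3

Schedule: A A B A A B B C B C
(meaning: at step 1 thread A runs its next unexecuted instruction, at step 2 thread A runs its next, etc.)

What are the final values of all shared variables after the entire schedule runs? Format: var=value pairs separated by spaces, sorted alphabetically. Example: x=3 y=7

Step 1: thread A executes A1 (x = 1). Shared: x=1 y=2. PCs: A@1 B@0 C@0
Step 2: thread A executes A2 (x = x * -1). Shared: x=-1 y=2. PCs: A@2 B@0 C@0
Step 3: thread B executes B1 (x = x + 2). Shared: x=1 y=2. PCs: A@2 B@1 C@0
Step 4: thread A executes A3 (y = y - 3). Shared: x=1 y=-1. PCs: A@3 B@1 C@0
Step 5: thread A executes A4 (y = y - 2). Shared: x=1 y=-3. PCs: A@4 B@1 C@0
Step 6: thread B executes B2 (x = x * 3). Shared: x=3 y=-3. PCs: A@4 B@2 C@0
Step 7: thread B executes B3 (y = y * -1). Shared: x=3 y=3. PCs: A@4 B@3 C@0
Step 8: thread C executes C1 (y = y - 2). Shared: x=3 y=1. PCs: A@4 B@3 C@1
Step 9: thread B executes B4 (x = x + 2). Shared: x=5 y=1. PCs: A@4 B@4 C@1
Step 10: thread C executes C2 (x = y + 3). Shared: x=4 y=1. PCs: A@4 B@4 C@2

Answer: x=4 y=1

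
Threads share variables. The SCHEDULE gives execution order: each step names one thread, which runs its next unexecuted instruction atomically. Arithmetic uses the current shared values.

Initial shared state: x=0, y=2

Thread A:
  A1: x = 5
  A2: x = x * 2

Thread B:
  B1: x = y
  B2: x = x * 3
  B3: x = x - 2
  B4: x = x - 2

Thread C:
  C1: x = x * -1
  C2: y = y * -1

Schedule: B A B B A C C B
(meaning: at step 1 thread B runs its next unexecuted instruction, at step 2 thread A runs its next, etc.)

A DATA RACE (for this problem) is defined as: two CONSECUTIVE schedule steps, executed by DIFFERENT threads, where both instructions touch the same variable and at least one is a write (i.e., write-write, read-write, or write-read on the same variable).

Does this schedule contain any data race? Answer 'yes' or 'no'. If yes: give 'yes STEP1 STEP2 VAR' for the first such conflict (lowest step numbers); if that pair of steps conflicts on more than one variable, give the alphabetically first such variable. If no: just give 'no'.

Steps 1,2: B(x = y) vs A(x = 5). RACE on x (W-W).
Steps 2,3: A(x = 5) vs B(x = x * 3). RACE on x (W-W).
Steps 3,4: same thread (B). No race.
Steps 4,5: B(x = x - 2) vs A(x = x * 2). RACE on x (W-W).
Steps 5,6: A(x = x * 2) vs C(x = x * -1). RACE on x (W-W).
Steps 6,7: same thread (C). No race.
Steps 7,8: C(r=y,w=y) vs B(r=x,w=x). No conflict.
First conflict at steps 1,2.

Answer: yes 1 2 x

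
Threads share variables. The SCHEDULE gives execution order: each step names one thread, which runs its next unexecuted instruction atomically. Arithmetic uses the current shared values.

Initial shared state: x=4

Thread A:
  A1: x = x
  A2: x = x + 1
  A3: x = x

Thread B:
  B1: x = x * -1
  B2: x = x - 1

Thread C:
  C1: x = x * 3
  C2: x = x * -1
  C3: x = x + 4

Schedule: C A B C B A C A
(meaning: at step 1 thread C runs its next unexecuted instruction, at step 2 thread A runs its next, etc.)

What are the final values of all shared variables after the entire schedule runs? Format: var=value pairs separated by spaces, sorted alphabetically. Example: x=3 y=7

Answer: x=16

Derivation:
Step 1: thread C executes C1 (x = x * 3). Shared: x=12. PCs: A@0 B@0 C@1
Step 2: thread A executes A1 (x = x). Shared: x=12. PCs: A@1 B@0 C@1
Step 3: thread B executes B1 (x = x * -1). Shared: x=-12. PCs: A@1 B@1 C@1
Step 4: thread C executes C2 (x = x * -1). Shared: x=12. PCs: A@1 B@1 C@2
Step 5: thread B executes B2 (x = x - 1). Shared: x=11. PCs: A@1 B@2 C@2
Step 6: thread A executes A2 (x = x + 1). Shared: x=12. PCs: A@2 B@2 C@2
Step 7: thread C executes C3 (x = x + 4). Shared: x=16. PCs: A@2 B@2 C@3
Step 8: thread A executes A3 (x = x). Shared: x=16. PCs: A@3 B@2 C@3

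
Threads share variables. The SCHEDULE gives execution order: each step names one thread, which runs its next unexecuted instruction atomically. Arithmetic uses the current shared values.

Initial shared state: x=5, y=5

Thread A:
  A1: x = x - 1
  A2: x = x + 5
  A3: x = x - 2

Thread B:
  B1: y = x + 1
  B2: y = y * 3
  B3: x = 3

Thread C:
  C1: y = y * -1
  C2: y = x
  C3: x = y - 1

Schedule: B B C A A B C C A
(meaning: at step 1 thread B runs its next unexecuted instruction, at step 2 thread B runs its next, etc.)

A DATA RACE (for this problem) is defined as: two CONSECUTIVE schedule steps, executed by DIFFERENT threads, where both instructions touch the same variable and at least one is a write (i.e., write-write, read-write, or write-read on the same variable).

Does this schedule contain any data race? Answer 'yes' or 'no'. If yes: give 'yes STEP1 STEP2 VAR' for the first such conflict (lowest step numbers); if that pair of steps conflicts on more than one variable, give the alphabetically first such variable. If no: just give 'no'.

Steps 1,2: same thread (B). No race.
Steps 2,3: B(y = y * 3) vs C(y = y * -1). RACE on y (W-W).
Steps 3,4: C(r=y,w=y) vs A(r=x,w=x). No conflict.
Steps 4,5: same thread (A). No race.
Steps 5,6: A(x = x + 5) vs B(x = 3). RACE on x (W-W).
Steps 6,7: B(x = 3) vs C(y = x). RACE on x (W-R).
Steps 7,8: same thread (C). No race.
Steps 8,9: C(x = y - 1) vs A(x = x - 2). RACE on x (W-W).
First conflict at steps 2,3.

Answer: yes 2 3 y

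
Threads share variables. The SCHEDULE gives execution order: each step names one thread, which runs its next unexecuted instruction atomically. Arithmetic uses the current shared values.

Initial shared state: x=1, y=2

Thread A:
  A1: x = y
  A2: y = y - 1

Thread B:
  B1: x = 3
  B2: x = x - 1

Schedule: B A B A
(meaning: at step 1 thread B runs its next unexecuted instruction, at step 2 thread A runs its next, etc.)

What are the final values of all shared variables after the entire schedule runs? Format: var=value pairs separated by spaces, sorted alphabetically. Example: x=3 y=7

Answer: x=1 y=1

Derivation:
Step 1: thread B executes B1 (x = 3). Shared: x=3 y=2. PCs: A@0 B@1
Step 2: thread A executes A1 (x = y). Shared: x=2 y=2. PCs: A@1 B@1
Step 3: thread B executes B2 (x = x - 1). Shared: x=1 y=2. PCs: A@1 B@2
Step 4: thread A executes A2 (y = y - 1). Shared: x=1 y=1. PCs: A@2 B@2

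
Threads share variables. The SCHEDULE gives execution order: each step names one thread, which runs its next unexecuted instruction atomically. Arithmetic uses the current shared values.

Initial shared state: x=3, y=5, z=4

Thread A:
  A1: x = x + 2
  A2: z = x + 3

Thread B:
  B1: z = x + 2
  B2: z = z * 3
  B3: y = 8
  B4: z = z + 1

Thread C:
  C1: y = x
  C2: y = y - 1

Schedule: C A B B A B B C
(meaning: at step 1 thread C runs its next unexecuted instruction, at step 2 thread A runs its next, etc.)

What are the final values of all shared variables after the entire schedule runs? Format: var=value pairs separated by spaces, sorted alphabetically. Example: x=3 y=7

Answer: x=5 y=7 z=9

Derivation:
Step 1: thread C executes C1 (y = x). Shared: x=3 y=3 z=4. PCs: A@0 B@0 C@1
Step 2: thread A executes A1 (x = x + 2). Shared: x=5 y=3 z=4. PCs: A@1 B@0 C@1
Step 3: thread B executes B1 (z = x + 2). Shared: x=5 y=3 z=7. PCs: A@1 B@1 C@1
Step 4: thread B executes B2 (z = z * 3). Shared: x=5 y=3 z=21. PCs: A@1 B@2 C@1
Step 5: thread A executes A2 (z = x + 3). Shared: x=5 y=3 z=8. PCs: A@2 B@2 C@1
Step 6: thread B executes B3 (y = 8). Shared: x=5 y=8 z=8. PCs: A@2 B@3 C@1
Step 7: thread B executes B4 (z = z + 1). Shared: x=5 y=8 z=9. PCs: A@2 B@4 C@1
Step 8: thread C executes C2 (y = y - 1). Shared: x=5 y=7 z=9. PCs: A@2 B@4 C@2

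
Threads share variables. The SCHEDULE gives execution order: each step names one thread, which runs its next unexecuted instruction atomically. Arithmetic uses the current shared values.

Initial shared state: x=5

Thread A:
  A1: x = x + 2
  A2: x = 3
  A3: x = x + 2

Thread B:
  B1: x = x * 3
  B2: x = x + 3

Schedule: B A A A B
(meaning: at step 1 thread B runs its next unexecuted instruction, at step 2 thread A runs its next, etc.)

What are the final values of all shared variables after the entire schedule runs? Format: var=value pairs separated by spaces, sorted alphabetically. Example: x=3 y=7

Answer: x=8

Derivation:
Step 1: thread B executes B1 (x = x * 3). Shared: x=15. PCs: A@0 B@1
Step 2: thread A executes A1 (x = x + 2). Shared: x=17. PCs: A@1 B@1
Step 3: thread A executes A2 (x = 3). Shared: x=3. PCs: A@2 B@1
Step 4: thread A executes A3 (x = x + 2). Shared: x=5. PCs: A@3 B@1
Step 5: thread B executes B2 (x = x + 3). Shared: x=8. PCs: A@3 B@2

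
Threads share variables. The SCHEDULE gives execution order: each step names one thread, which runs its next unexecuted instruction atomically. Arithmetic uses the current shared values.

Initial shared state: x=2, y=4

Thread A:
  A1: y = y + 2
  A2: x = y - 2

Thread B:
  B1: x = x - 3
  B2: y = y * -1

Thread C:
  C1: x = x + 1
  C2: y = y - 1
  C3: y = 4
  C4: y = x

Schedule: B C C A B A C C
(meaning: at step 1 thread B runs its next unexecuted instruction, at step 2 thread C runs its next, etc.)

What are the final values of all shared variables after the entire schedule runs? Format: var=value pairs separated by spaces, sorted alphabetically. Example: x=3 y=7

Step 1: thread B executes B1 (x = x - 3). Shared: x=-1 y=4. PCs: A@0 B@1 C@0
Step 2: thread C executes C1 (x = x + 1). Shared: x=0 y=4. PCs: A@0 B@1 C@1
Step 3: thread C executes C2 (y = y - 1). Shared: x=0 y=3. PCs: A@0 B@1 C@2
Step 4: thread A executes A1 (y = y + 2). Shared: x=0 y=5. PCs: A@1 B@1 C@2
Step 5: thread B executes B2 (y = y * -1). Shared: x=0 y=-5. PCs: A@1 B@2 C@2
Step 6: thread A executes A2 (x = y - 2). Shared: x=-7 y=-5. PCs: A@2 B@2 C@2
Step 7: thread C executes C3 (y = 4). Shared: x=-7 y=4. PCs: A@2 B@2 C@3
Step 8: thread C executes C4 (y = x). Shared: x=-7 y=-7. PCs: A@2 B@2 C@4

Answer: x=-7 y=-7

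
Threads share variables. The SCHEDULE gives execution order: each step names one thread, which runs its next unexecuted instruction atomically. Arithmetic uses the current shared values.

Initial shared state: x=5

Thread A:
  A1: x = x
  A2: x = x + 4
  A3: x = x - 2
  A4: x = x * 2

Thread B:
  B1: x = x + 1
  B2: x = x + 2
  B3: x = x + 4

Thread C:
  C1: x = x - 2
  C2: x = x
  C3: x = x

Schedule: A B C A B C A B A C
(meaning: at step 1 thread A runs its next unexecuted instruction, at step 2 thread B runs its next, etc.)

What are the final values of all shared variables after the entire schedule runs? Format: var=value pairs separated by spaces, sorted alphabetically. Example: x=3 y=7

Answer: x=24

Derivation:
Step 1: thread A executes A1 (x = x). Shared: x=5. PCs: A@1 B@0 C@0
Step 2: thread B executes B1 (x = x + 1). Shared: x=6. PCs: A@1 B@1 C@0
Step 3: thread C executes C1 (x = x - 2). Shared: x=4. PCs: A@1 B@1 C@1
Step 4: thread A executes A2 (x = x + 4). Shared: x=8. PCs: A@2 B@1 C@1
Step 5: thread B executes B2 (x = x + 2). Shared: x=10. PCs: A@2 B@2 C@1
Step 6: thread C executes C2 (x = x). Shared: x=10. PCs: A@2 B@2 C@2
Step 7: thread A executes A3 (x = x - 2). Shared: x=8. PCs: A@3 B@2 C@2
Step 8: thread B executes B3 (x = x + 4). Shared: x=12. PCs: A@3 B@3 C@2
Step 9: thread A executes A4 (x = x * 2). Shared: x=24. PCs: A@4 B@3 C@2
Step 10: thread C executes C3 (x = x). Shared: x=24. PCs: A@4 B@3 C@3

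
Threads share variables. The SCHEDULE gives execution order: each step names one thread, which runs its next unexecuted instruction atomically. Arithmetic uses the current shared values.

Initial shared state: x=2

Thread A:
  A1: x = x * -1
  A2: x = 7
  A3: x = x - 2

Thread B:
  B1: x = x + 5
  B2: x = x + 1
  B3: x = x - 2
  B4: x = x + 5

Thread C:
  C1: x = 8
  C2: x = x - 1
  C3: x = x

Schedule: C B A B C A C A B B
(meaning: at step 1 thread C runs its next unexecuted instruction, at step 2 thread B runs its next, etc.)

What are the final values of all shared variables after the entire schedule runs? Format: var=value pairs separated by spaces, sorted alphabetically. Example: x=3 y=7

Answer: x=8

Derivation:
Step 1: thread C executes C1 (x = 8). Shared: x=8. PCs: A@0 B@0 C@1
Step 2: thread B executes B1 (x = x + 5). Shared: x=13. PCs: A@0 B@1 C@1
Step 3: thread A executes A1 (x = x * -1). Shared: x=-13. PCs: A@1 B@1 C@1
Step 4: thread B executes B2 (x = x + 1). Shared: x=-12. PCs: A@1 B@2 C@1
Step 5: thread C executes C2 (x = x - 1). Shared: x=-13. PCs: A@1 B@2 C@2
Step 6: thread A executes A2 (x = 7). Shared: x=7. PCs: A@2 B@2 C@2
Step 7: thread C executes C3 (x = x). Shared: x=7. PCs: A@2 B@2 C@3
Step 8: thread A executes A3 (x = x - 2). Shared: x=5. PCs: A@3 B@2 C@3
Step 9: thread B executes B3 (x = x - 2). Shared: x=3. PCs: A@3 B@3 C@3
Step 10: thread B executes B4 (x = x + 5). Shared: x=8. PCs: A@3 B@4 C@3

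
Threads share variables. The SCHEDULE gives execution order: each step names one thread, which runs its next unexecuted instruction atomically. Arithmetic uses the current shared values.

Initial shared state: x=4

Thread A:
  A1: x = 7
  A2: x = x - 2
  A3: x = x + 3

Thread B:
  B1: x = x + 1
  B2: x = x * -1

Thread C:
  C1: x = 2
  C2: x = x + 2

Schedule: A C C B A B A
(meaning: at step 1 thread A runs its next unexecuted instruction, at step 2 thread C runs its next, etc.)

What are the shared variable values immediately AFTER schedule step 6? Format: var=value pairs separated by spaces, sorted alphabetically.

Answer: x=-3

Derivation:
Step 1: thread A executes A1 (x = 7). Shared: x=7. PCs: A@1 B@0 C@0
Step 2: thread C executes C1 (x = 2). Shared: x=2. PCs: A@1 B@0 C@1
Step 3: thread C executes C2 (x = x + 2). Shared: x=4. PCs: A@1 B@0 C@2
Step 4: thread B executes B1 (x = x + 1). Shared: x=5. PCs: A@1 B@1 C@2
Step 5: thread A executes A2 (x = x - 2). Shared: x=3. PCs: A@2 B@1 C@2
Step 6: thread B executes B2 (x = x * -1). Shared: x=-3. PCs: A@2 B@2 C@2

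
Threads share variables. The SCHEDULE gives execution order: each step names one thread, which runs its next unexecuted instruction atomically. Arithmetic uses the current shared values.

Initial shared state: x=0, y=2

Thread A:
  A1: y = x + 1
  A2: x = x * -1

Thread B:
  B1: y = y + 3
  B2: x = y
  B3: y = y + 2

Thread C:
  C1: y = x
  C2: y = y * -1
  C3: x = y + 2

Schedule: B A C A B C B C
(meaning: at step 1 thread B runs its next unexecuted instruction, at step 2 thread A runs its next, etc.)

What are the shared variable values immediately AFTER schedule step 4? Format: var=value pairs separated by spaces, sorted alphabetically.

Step 1: thread B executes B1 (y = y + 3). Shared: x=0 y=5. PCs: A@0 B@1 C@0
Step 2: thread A executes A1 (y = x + 1). Shared: x=0 y=1. PCs: A@1 B@1 C@0
Step 3: thread C executes C1 (y = x). Shared: x=0 y=0. PCs: A@1 B@1 C@1
Step 4: thread A executes A2 (x = x * -1). Shared: x=0 y=0. PCs: A@2 B@1 C@1

Answer: x=0 y=0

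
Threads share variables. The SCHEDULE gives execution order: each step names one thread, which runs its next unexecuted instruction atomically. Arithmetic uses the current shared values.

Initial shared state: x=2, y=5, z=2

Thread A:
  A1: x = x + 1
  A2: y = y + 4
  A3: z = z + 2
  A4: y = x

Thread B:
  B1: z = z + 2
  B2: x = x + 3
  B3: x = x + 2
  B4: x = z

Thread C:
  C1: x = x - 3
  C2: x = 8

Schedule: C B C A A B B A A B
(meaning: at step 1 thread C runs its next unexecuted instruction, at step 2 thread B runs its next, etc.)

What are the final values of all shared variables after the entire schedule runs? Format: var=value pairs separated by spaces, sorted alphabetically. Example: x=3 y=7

Answer: x=6 y=14 z=6

Derivation:
Step 1: thread C executes C1 (x = x - 3). Shared: x=-1 y=5 z=2. PCs: A@0 B@0 C@1
Step 2: thread B executes B1 (z = z + 2). Shared: x=-1 y=5 z=4. PCs: A@0 B@1 C@1
Step 3: thread C executes C2 (x = 8). Shared: x=8 y=5 z=4. PCs: A@0 B@1 C@2
Step 4: thread A executes A1 (x = x + 1). Shared: x=9 y=5 z=4. PCs: A@1 B@1 C@2
Step 5: thread A executes A2 (y = y + 4). Shared: x=9 y=9 z=4. PCs: A@2 B@1 C@2
Step 6: thread B executes B2 (x = x + 3). Shared: x=12 y=9 z=4. PCs: A@2 B@2 C@2
Step 7: thread B executes B3 (x = x + 2). Shared: x=14 y=9 z=4. PCs: A@2 B@3 C@2
Step 8: thread A executes A3 (z = z + 2). Shared: x=14 y=9 z=6. PCs: A@3 B@3 C@2
Step 9: thread A executes A4 (y = x). Shared: x=14 y=14 z=6. PCs: A@4 B@3 C@2
Step 10: thread B executes B4 (x = z). Shared: x=6 y=14 z=6. PCs: A@4 B@4 C@2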